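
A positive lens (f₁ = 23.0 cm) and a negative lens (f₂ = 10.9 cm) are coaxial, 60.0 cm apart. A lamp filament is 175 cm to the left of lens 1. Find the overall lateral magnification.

Lens 1: 1/d_i1 = 1/(23.0) − 1/(175) = 0.03776, so d_i1 = 26.48 cm; m₁ = −d_i1/d_o1 = -0.1513.
d_o2 = 60.0 − (26.48) = 33.52 cm.
f₂ = −10.9 cm (diverging).
Lens 2: 1/d_i2 = 1/(-10.9) − 1/(33.52) = -0.1216, so d_i2 = -8.225 cm; m₂ = −d_i2/d_o2 = +0.2454.
m = m₁·m₂ = (-0.1513)(+0.2454) = -0.0371.

m = -0.0371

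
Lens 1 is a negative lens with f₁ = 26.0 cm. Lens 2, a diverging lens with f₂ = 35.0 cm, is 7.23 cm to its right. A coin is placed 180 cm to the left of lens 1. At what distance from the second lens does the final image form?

Lens 1 is diverging, so f₁ = −26.0 cm.
Lens 1: 1/d_i1 = 1/f₁ − 1/d_o1 = 1/(-26.0) − 1/(180) = -0.04402, so d_i1 = -22.72 cm.
The intermediate image is 22.72 cm to the left of lens 1 (virtual), which is 7.23 − (-22.72) = 29.95 cm to the left of lens 2, so d_o2 = +29.95 cm.
Lens 2 is diverging, so f₂ = −35.0 cm.
Lens 2: 1/d_i2 = 1/f₂ − 1/d_o2 = 1/(-35.0) − 1/(29.95) = -0.06196, so d_i2 = -16.1 cm.
The final image is virtual, 16.1 cm to the left of lens 2 (overall magnification ≈ 0.068).

16.1 cm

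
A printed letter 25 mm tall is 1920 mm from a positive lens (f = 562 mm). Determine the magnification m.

m = -0.414

1/d_i = 1/f − 1/d_o = 1/(562.0) − 1/(1920) = 0.001259, so d_i = 794.6 mm.
m = −d_i/d_o = −(794.6)/(1920) = -0.414.
The image is real, inverted and reduced, on the far side of the lens.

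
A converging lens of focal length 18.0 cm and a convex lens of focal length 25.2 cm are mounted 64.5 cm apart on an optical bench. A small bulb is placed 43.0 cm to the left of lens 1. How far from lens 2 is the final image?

Lens 1: 1/d_i1 = 1/f₁ − 1/d_o1 = 1/(18.0) − 1/(43.0) = 0.03230, so d_i1 = 30.96 cm.
The intermediate image is 30.96 cm to the right of lens 1, which is 64.5 − (30.96) = 33.54 cm to the left of lens 2, so d_o2 = +33.54 cm.
Lens 2: 1/d_i2 = 1/f₂ − 1/d_o2 = 1/(25.2) − 1/(33.54) = 0.009867, so d_i2 = 101 cm.
The final image is real, 101 cm to the right of lens 2 (overall magnification ≈ 2.2).

101 cm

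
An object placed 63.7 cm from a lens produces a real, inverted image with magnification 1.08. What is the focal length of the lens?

m = −d_i/d_o ⇒ d_i = −m·d_o = −(-1.08)·(63.7) = 68.80 cm.
1/f = 1/d_o + 1/d_i = 1/(63.7) + 1/(68.80) = 0.03023, so f = 33.1 cm.
Since f is positive, the lens is converging.

f = 33.1 cm (converging)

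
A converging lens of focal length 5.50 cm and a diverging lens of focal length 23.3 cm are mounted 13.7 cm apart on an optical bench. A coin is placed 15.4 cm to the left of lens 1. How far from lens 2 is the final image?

Lens 1: 1/d_i1 = 1/f₁ − 1/d_o1 = 1/(5.50) − 1/(15.4) = 0.1169, so d_i1 = 8.556 cm.
The intermediate image is 8.556 cm to the right of lens 1, which is 13.7 − (8.556) = 5.144 cm to the left of lens 2, so d_o2 = +5.144 cm.
Lens 2 is diverging, so f₂ = −23.3 cm.
Lens 2: 1/d_i2 = 1/f₂ − 1/d_o2 = 1/(-23.3) − 1/(5.144) = -0.2373, so d_i2 = -4.21 cm.
The final image is virtual, 4.21 cm to the left of lens 2 (overall magnification ≈ -0.46).

4.21 cm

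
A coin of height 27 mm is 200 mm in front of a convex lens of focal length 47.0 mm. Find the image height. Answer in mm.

8.29 mm

1/d_i = 1/f − 1/d_o = 1/(47.00) − 1/(200) = 0.01628, so d_i = 61.44 mm.
m = −d_i/d_o = -0.3072.
|h_i| = |m|·h_o = 0.3072 × 27 = 8.29 mm. The image is real, inverted and reduced, on the far side of the lens.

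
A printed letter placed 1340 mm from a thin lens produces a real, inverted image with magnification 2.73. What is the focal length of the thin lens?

m = −d_i/d_o ⇒ d_i = −m·d_o = −(-2.73)·(1340) = 3658 mm.
1/f = 1/d_o + 1/d_i = 1/(1340) + 1/(3658) = 0.001020, so f = 981 mm.
Since f is positive, the thin lens is converging.

f = 981 mm (converging)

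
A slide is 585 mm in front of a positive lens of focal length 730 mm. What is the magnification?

m = +5.03

1/d_i = 1/f − 1/d_o = 1/(730.0) − 1/(585) = -0.0003395, so d_i = -2945 mm.
m = −d_i/d_o = −(-2945)/(585) = +5.03.
The image is virtual, upright and enlarged, on the same side as the object.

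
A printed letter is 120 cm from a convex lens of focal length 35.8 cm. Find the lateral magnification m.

1/d_i = 1/f − 1/d_o = 1/(35.80) − 1/(120) = 0.01960, so d_i = 51.02 cm.
m = −d_i/d_o = −(51.02)/(120) = -0.425.
The image is real, inverted and reduced, on the far side of the lens.

m = -0.425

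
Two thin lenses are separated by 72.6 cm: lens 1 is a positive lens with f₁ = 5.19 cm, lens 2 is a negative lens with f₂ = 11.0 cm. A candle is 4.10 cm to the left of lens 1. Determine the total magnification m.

m = +0.508

Lens 1: 1/d_i1 = 1/(5.19) − 1/(4.10) = -0.05122, so d_i1 = -19.52 cm; m₁ = −d_i1/d_o1 = +4.761.
d_o2 = 72.6 − (-19.52) = 92.12 cm.
f₂ = −11.0 cm (diverging).
Lens 2: 1/d_i2 = 1/(-11.0) − 1/(92.12) = -0.1018, so d_i2 = -9.827 cm; m₂ = −d_i2/d_o2 = +0.1067.
m = m₁·m₂ = (+4.761)(+0.1067) = +0.508.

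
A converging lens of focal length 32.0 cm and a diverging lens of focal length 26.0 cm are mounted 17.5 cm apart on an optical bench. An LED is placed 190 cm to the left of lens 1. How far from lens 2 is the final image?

109 cm

Lens 1: 1/d_i1 = 1/f₁ − 1/d_o1 = 1/(32.0) − 1/(190) = 0.02599, so d_i1 = 38.48 cm.
The intermediate image is 38.48 cm to the right of lens 1, which lies 20.98 cm to the right of lens 2 — a virtual object — so d_o2 = −20.98 cm.
Lens 2 is diverging, so f₂ = −26.0 cm.
Lens 2: 1/d_i2 = 1/f₂ − 1/d_o2 = 1/(-26.0) − 1/(-20.98) = 0.009203, so d_i2 = 109 cm.
The final image is real, 109 cm to the right of lens 2 (overall magnification ≈ -1.0).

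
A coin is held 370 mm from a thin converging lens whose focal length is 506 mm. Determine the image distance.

Lens equation: 1/q = 1/f − 1/p = 1/(506.0) − 1/(370) = 0.001976 − 0.002703 = -0.0007264, so q = -1380 mm.
The image is virtual, upright and enlarged, on the same side as the object.

1380 mm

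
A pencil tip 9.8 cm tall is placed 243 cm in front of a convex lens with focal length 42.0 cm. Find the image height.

1/d_i = 1/f − 1/d_o = 1/(42.00) − 1/(243) = 0.01969, so d_i = 50.78 cm.
m = −d_i/d_o = -0.2090.
|h_i| = |m|·h_o = 0.2090 × 9.8 = 2.05 cm. The image is real, inverted and reduced, on the far side of the lens.

2.05 cm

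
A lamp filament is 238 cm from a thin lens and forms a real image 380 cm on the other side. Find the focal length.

f = 146 cm (converging)

Real image ⇒ d_i = +380 cm.
1/f = 1/d_o + 1/d_i = 1/(238) + 1/(380) = 0.006833, so f = 146 cm.
Since f is positive, the thin lens is converging.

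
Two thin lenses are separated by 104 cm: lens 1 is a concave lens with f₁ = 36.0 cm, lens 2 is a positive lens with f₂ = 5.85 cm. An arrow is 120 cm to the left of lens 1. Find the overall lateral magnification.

m = -0.0107

f₁ = −36.0 cm (diverging).
Lens 1: 1/d_i1 = 1/(-36.0) − 1/(120) = -0.03611, so d_i1 = -27.69 cm; m₁ = −d_i1/d_o1 = +0.2308.
d_o2 = 104 − (-27.69) = 131.7 cm.
Lens 2: 1/d_i2 = 1/(5.85) − 1/(131.7) = 0.1633, so d_i2 = 6.122 cm; m₂ = −d_i2/d_o2 = -0.04648.
m = m₁·m₂ = (+0.2308)(-0.04648) = -0.0107.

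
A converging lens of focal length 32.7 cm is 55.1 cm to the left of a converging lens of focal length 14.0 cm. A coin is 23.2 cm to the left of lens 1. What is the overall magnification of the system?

m = -0.398

Lens 1: 1/d_i1 = 1/(32.7) − 1/(23.2) = -0.01252, so d_i1 = -79.86 cm; m₁ = −d_i1/d_o1 = +3.442.
d_o2 = 55.1 − (-79.86) = 135.0 cm.
Lens 2: 1/d_i2 = 1/(14.0) − 1/(135.0) = 0.06402, so d_i2 = 15.62 cm; m₂ = −d_i2/d_o2 = -0.1157.
m = m₁·m₂ = (+3.442)(-0.1157) = -0.398.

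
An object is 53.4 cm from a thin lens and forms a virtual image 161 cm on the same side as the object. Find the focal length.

f = 79.9 cm (converging)

Virtual image ⇒ d_i = −161 cm.
1/f = 1/d_o + 1/d_i = 1/(53.4) + 1/(-161) = 0.01252, so f = 79.9 cm.
Since f is positive, the thin lens is converging.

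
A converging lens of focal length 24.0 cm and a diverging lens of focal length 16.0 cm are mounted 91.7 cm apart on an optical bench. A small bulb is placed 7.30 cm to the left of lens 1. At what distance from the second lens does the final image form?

Lens 1: 1/d_i1 = 1/f₁ − 1/d_o1 = 1/(24.0) − 1/(7.30) = -0.09532, so d_i1 = -10.49 cm.
The intermediate image is 10.49 cm to the left of lens 1 (virtual), which is 91.7 − (-10.49) = 102.2 cm to the left of lens 2, so d_o2 = +102.2 cm.
Lens 2 is diverging, so f₂ = −16.0 cm.
Lens 2: 1/d_i2 = 1/f₂ − 1/d_o2 = 1/(-16.0) − 1/(102.2) = -0.07228, so d_i2 = -13.8 cm.
The final image is virtual, 13.8 cm to the left of lens 2 (overall magnification ≈ 0.19).

13.8 cm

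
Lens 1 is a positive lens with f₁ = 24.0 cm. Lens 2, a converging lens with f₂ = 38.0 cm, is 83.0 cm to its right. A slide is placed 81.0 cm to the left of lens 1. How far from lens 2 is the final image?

171 cm

Lens 1: 1/d_i1 = 1/f₁ − 1/d_o1 = 1/(24.0) − 1/(81.0) = 0.02932, so d_i1 = 34.11 cm.
The intermediate image is 34.11 cm to the right of lens 1, which is 83.0 − (34.11) = 48.89 cm to the left of lens 2, so d_o2 = +48.89 cm.
Lens 2: 1/d_i2 = 1/f₂ − 1/d_o2 = 1/(38.0) − 1/(48.89) = 0.005862, so d_i2 = 171 cm.
The final image is real, 171 cm to the right of lens 2 (overall magnification ≈ 1.5).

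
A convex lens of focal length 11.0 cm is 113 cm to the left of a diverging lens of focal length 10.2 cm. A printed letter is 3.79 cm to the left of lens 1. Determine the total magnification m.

m = +0.121

Lens 1: 1/d_i1 = 1/(11.0) − 1/(3.79) = -0.1729, so d_i1 = -5.782 cm; m₁ = −d_i1/d_o1 = +1.526.
d_o2 = 113 − (-5.782) = 118.8 cm.
f₂ = −10.2 cm (diverging).
Lens 2: 1/d_i2 = 1/(-10.2) − 1/(118.8) = -0.1065, so d_i2 = -9.393 cm; m₂ = −d_i2/d_o2 = +0.07907.
m = m₁·m₂ = (+1.526)(+0.07907) = +0.121.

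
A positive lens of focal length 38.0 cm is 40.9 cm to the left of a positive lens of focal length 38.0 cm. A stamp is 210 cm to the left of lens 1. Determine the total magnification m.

m = -0.193

Lens 1: 1/d_i1 = 1/(38.0) − 1/(210) = 0.02155, so d_i1 = 46.40 cm; m₁ = −d_i1/d_o1 = -0.2210.
d_o2 = 40.9 − (46.40) = -5.500 cm (virtual object).
Lens 2: 1/d_i2 = 1/(38.0) − 1/(-5.500) = 0.2081, so d_i2 = 4.805 cm; m₂ = −d_i2/d_o2 = +0.8736.
m = m₁·m₂ = (-0.2210)(+0.8736) = -0.193.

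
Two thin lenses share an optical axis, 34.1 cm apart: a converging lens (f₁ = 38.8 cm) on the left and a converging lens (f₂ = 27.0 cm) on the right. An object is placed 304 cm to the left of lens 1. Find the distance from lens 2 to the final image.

7.50 cm

Lens 1: 1/d_i1 = 1/f₁ − 1/d_o1 = 1/(38.8) − 1/(304) = 0.02248, so d_i1 = 44.48 cm.
The intermediate image is 44.48 cm to the right of lens 1, which lies 10.38 cm to the right of lens 2 — a virtual object — so d_o2 = −10.38 cm.
Lens 2: 1/d_i2 = 1/f₂ − 1/d_o2 = 1/(27.0) − 1/(-10.38) = 0.1334, so d_i2 = 7.50 cm.
The final image is real, 7.50 cm to the right of lens 2 (overall magnification ≈ -0.11).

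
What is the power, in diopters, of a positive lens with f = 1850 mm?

f = 185 cm = 1.85 m.
P = 1/f = 1/(1.85 m) = +0.541 D.

P = +0.541 D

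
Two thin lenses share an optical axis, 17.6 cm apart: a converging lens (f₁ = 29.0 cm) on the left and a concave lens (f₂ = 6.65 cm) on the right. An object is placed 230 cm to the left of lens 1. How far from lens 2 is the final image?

Lens 1: 1/d_i1 = 1/f₁ − 1/d_o1 = 1/(29.0) − 1/(230) = 0.03013, so d_i1 = 33.18 cm.
The intermediate image is 33.18 cm to the right of lens 1, which lies 15.58 cm to the right of lens 2 — a virtual object — so d_o2 = −15.58 cm.
Lens 2 is diverging, so f₂ = −6.65 cm.
Lens 2: 1/d_i2 = 1/f₂ − 1/d_o2 = 1/(-6.65) − 1/(-15.58) = -0.08619, so d_i2 = -11.6 cm.
The final image is virtual, 11.6 cm to the left of lens 2 (overall magnification ≈ 0.11).

11.6 cm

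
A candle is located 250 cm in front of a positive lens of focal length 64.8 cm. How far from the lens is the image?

Lens equation: 1/d_i = 1/f − 1/d_o = 1/(64.80) − 1/(250) = 0.01543 − 0.004000 = 0.01143, so d_i = 87.5 cm.
The image is real, inverted and reduced, on the far side of the lens.

87.5 cm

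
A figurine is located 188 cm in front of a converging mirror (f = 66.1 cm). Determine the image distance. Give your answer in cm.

102 cm

Mirror equation: 1/v = 1/f − 1/u = 1/(66.10) − 1/(188) = 0.01513 − 0.005319 = 0.009809, so v = 102 cm.
The image is real, inverted and reduced, in front of the mirror.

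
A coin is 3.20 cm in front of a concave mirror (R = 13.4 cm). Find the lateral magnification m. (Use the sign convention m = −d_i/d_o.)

m = +1.91

f = R/2 = 13.4/2 = 6.700 cm.
1/d_i = 1/f − 1/d_o = 1/(6.700) − 1/(3.20) = -0.1632, so d_i = -6.126 cm.
m = −d_i/d_o = −(-6.126)/(3.20) = +1.91.
The image is virtual, upright and enlarged, behind the mirror.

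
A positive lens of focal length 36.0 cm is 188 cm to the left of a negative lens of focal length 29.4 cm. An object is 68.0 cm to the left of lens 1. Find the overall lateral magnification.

Lens 1: 1/d_i1 = 1/(36.0) − 1/(68.0) = 0.01307, so d_i1 = 76.50 cm; m₁ = −d_i1/d_o1 = -1.125.
d_o2 = 188 − (76.50) = 111.5 cm.
f₂ = −29.4 cm (diverging).
Lens 2: 1/d_i2 = 1/(-29.4) − 1/(111.5) = -0.04298, so d_i2 = -23.27 cm; m₂ = −d_i2/d_o2 = +0.2087.
m = m₁·m₂ = (-1.125)(+0.2087) = -0.235.

m = -0.235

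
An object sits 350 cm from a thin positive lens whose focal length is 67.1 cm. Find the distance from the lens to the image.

83.0 cm

Thin-lens equation: 1/q = 1/f − 1/p = 1/(67.10) − 1/(350) = 0.01490 − 0.002857 = 0.01205, so q = 83.0 cm.
The image is real, inverted and reduced, on the far side of the lens.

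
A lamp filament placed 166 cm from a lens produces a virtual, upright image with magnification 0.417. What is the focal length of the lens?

f = -119 cm (diverging)

m = −d_i/d_o ⇒ d_i = −m·d_o = −(+0.417)·(166) = -69.22 cm.
1/f = 1/d_o + 1/d_i = 1/(166) + 1/(-69.22) = -0.008423, so f = -119 cm.
Since f is negative, the lens is diverging.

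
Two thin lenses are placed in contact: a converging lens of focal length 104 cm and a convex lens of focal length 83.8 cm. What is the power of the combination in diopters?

P₁ = 1/f₁ = 1/(1.04 m) = +0.9615 D; P₂ = 1/f₂ = 1/(0.838 m) = +1.193 D.
For thin lenses in contact, P = P₁ + P₂ = (+0.9615) + (+1.193) = +2.15 D.

P = +2.15 D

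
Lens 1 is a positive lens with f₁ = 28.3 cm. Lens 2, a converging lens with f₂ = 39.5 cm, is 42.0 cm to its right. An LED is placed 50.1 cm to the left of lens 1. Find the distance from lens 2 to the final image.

Lens 1: 1/d_i1 = 1/f₁ − 1/d_o1 = 1/(28.3) − 1/(50.1) = 0.01538, so d_i1 = 65.04 cm.
The intermediate image is 65.04 cm to the right of lens 1, which lies 23.04 cm to the right of lens 2 — a virtual object — so d_o2 = −23.04 cm.
Lens 2: 1/d_i2 = 1/f₂ − 1/d_o2 = 1/(39.5) − 1/(-23.04) = 0.06872, so d_i2 = 14.6 cm.
The final image is real, 14.6 cm to the right of lens 2 (overall magnification ≈ -0.82).

14.6 cm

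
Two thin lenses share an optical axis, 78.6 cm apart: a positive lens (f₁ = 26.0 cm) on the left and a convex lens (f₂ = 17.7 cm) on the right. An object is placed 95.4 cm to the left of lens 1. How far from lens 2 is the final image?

Lens 1: 1/d_i1 = 1/f₁ − 1/d_o1 = 1/(26.0) − 1/(95.4) = 0.02798, so d_i1 = 35.74 cm.
The intermediate image is 35.74 cm to the right of lens 1, which is 78.6 − (35.74) = 42.86 cm to the left of lens 2, so d_o2 = +42.86 cm.
Lens 2: 1/d_i2 = 1/f₂ − 1/d_o2 = 1/(17.7) − 1/(42.86) = 0.03317, so d_i2 = 30.2 cm.
The final image is real, 30.2 cm to the right of lens 2 (overall magnification ≈ 0.26).

30.2 cm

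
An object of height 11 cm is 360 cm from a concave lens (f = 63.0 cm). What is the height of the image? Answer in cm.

1.64 cm

For a concave lens, f = -63.0 cm.
1/d_i = 1/f − 1/d_o = 1/(-63.00) − 1/(360) = -0.01865, so d_i = -53.62 cm.
m = −d_i/d_o = +0.1489.
|h_i| = |m|·h_o = 0.1489 × 11 = 1.64 cm. The image is virtual, upright and reduced, on the same side as the object.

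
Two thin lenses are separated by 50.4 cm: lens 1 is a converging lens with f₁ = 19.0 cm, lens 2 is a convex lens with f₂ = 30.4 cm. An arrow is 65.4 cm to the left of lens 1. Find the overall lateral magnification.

m = -1.84

Lens 1: 1/d_i1 = 1/(19.0) − 1/(65.4) = 0.03734, so d_i1 = 26.78 cm; m₁ = −d_i1/d_o1 = -0.4095.
d_o2 = 50.4 − (26.78) = 23.62 cm.
Lens 2: 1/d_i2 = 1/(30.4) − 1/(23.62) = -0.009442, so d_i2 = -105.9 cm; m₂ = −d_i2/d_o2 = +4.484.
m = m₁·m₂ = (-0.4095)(+4.484) = -1.84.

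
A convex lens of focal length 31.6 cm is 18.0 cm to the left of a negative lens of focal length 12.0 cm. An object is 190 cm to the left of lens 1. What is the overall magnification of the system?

Lens 1: 1/d_i1 = 1/(31.6) − 1/(190) = 0.02638, so d_i1 = 37.90 cm; m₁ = −d_i1/d_o1 = -0.1995.
d_o2 = 18.0 − (37.90) = -19.90 cm (virtual object).
f₂ = −12.0 cm (diverging).
Lens 2: 1/d_i2 = 1/(-12.0) − 1/(-19.90) = -0.03308, so d_i2 = -30.23 cm; m₂ = −d_i2/d_o2 = -1.519.
m = m₁·m₂ = (-0.1995)(-1.519) = +0.303.

m = +0.303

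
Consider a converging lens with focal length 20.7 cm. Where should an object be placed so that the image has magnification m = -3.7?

26.3 cm

m = −d_i/d_o ⇒ d_i = −m·d_o.
1/f = 1/d_o + 1/d_i = 1/d_o − 1/(m·d_o) = (1 − 1/m)/d_o, so d_o = f(1 − 1/m) = (20.70)(1 − 1/(-3.7)) = 26.3 cm.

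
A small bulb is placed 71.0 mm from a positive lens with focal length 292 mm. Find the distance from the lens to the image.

93.8 mm

Lens equation: 1/d_i = 1/f − 1/d_o = 1/(292.0) − 1/(71.0) = 0.003425 − 0.01408 = -0.01066, so d_i = -93.8 mm.
The image is virtual, upright and enlarged, on the same side as the object.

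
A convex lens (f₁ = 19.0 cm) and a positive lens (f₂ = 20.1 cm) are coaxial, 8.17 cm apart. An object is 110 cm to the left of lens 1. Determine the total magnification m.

m = -0.120

Lens 1: 1/d_i1 = 1/(19.0) − 1/(110) = 0.04354, so d_i1 = 22.97 cm; m₁ = −d_i1/d_o1 = -0.2088.
d_o2 = 8.17 − (22.97) = -14.80 cm (virtual object).
Lens 2: 1/d_i2 = 1/(20.1) − 1/(-14.80) = 0.1173, so d_i2 = 8.524 cm; m₂ = −d_i2/d_o2 = +0.5759.
m = m₁·m₂ = (-0.2088)(+0.5759) = -0.120.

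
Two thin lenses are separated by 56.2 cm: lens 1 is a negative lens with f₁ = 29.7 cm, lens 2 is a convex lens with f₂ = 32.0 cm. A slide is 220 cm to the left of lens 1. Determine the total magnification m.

m = -0.0756

f₁ = −29.7 cm (diverging).
Lens 1: 1/d_i1 = 1/(-29.7) − 1/(220) = -0.03822, so d_i1 = -26.17 cm; m₁ = −d_i1/d_o1 = +0.1190.
d_o2 = 56.2 − (-26.17) = 82.37 cm.
Lens 2: 1/d_i2 = 1/(32.0) − 1/(82.37) = 0.01911, so d_i2 = 52.33 cm; m₂ = −d_i2/d_o2 = -0.6353.
m = m₁·m₂ = (+0.1190)(-0.6353) = -0.0756.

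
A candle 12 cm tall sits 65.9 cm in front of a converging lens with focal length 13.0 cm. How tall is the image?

1/d_i = 1/f − 1/d_o = 1/(13.00) − 1/(65.9) = 0.06175, so d_i = 16.19 cm.
m = −d_i/d_o = -0.2457.
|h_i| = |m|·h_o = 0.2457 × 12 = 2.95 cm. The image is real, inverted and reduced, on the far side of the lens.

2.95 cm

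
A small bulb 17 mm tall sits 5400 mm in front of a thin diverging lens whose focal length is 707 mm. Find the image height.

For a diverging lens, f = -707 mm.
1/d_i = 1/f − 1/d_o = 1/(-707.0) − 1/(5400) = -0.001600, so d_i = -625.2 mm.
m = −d_i/d_o = +0.1158.
|h_i| = |m|·h_o = 0.1158 × 17 = 1.97 mm. The image is virtual, upright and reduced, on the same side as the object.

1.97 mm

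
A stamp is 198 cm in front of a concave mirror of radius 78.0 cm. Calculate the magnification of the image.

m = -0.245

f = R/2 = 78.0/2 = 39.00 cm.
1/d_i = 1/f − 1/d_o = 1/(39.00) − 1/(198) = 0.02059, so d_i = 48.57 cm.
m = −d_i/d_o = −(48.57)/(198) = -0.245.
The image is real, inverted and reduced, in front of the mirror.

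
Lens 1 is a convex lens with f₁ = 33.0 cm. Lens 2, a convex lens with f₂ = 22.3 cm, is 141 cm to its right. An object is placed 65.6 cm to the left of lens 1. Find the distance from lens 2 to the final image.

Lens 1: 1/d_i1 = 1/f₁ − 1/d_o1 = 1/(33.0) − 1/(65.6) = 0.01506, so d_i1 = 66.40 cm.
The intermediate image is 66.40 cm to the right of lens 1, which is 141 − (66.40) = 74.60 cm to the left of lens 2, so d_o2 = +74.60 cm.
Lens 2: 1/d_i2 = 1/f₂ − 1/d_o2 = 1/(22.3) − 1/(74.60) = 0.03144, so d_i2 = 31.8 cm.
The final image is real, 31.8 cm to the right of lens 2 (overall magnification ≈ 0.43).

31.8 cm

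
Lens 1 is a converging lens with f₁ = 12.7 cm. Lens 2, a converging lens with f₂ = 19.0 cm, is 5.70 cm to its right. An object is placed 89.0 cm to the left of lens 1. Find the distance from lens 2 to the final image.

6.16 cm

Lens 1: 1/d_i1 = 1/f₁ − 1/d_o1 = 1/(12.7) − 1/(89.0) = 0.06750, so d_i1 = 14.81 cm.
The intermediate image is 14.81 cm to the right of lens 1, which lies 9.110 cm to the right of lens 2 — a virtual object — so d_o2 = −9.110 cm.
Lens 2: 1/d_i2 = 1/f₂ − 1/d_o2 = 1/(19.0) − 1/(-9.110) = 0.1624, so d_i2 = 6.16 cm.
The final image is real, 6.16 cm to the right of lens 2 (overall magnification ≈ -0.11).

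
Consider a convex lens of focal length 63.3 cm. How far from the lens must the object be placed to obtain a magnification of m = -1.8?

98.5 cm

m = −d_i/d_o ⇒ d_i = −m·d_o.
1/f = 1/d_o + 1/d_i = 1/d_o − 1/(m·d_o) = (1 − 1/m)/d_o, so d_o = f(1 − 1/m) = (63.30)(1 − 1/(-1.8)) = 98.5 cm.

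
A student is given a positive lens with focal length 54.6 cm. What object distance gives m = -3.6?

69.8 cm

m = −d_i/d_o ⇒ d_i = −m·d_o.
1/f = 1/d_o + 1/d_i = 1/d_o − 1/(m·d_o) = (1 − 1/m)/d_o, so d_o = f(1 − 1/m) = (54.60)(1 − 1/(-3.6)) = 69.8 cm.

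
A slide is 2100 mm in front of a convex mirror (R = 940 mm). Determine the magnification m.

m = +0.183

f = R/2 = 940/2 = 470.0 mm; for a convex mirror, f = -470.0 mm.
1/d_i = 1/f − 1/d_o = 1/(-470.0) − 1/(2100) = -0.002604, so d_i = -384.0 mm.
m = −d_i/d_o = −(-384.0)/(2100) = +0.183.
The image is virtual, upright and reduced, behind the mirror.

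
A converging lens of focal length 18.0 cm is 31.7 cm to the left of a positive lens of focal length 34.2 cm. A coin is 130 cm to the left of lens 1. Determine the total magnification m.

Lens 1: 1/d_i1 = 1/(18.0) − 1/(130) = 0.04786, so d_i1 = 20.89 cm; m₁ = −d_i1/d_o1 = -0.1607.
d_o2 = 31.7 − (20.89) = 10.81 cm.
Lens 2: 1/d_i2 = 1/(34.2) − 1/(10.81) = -0.06327, so d_i2 = -15.81 cm; m₂ = −d_i2/d_o2 = +1.462.
m = m₁·m₂ = (-0.1607)(+1.462) = -0.235.

m = -0.235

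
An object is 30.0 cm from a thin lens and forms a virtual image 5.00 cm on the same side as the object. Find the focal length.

f = -6.00 cm (diverging)

Virtual image ⇒ d_i = −5.00 cm.
1/f = 1/d_o + 1/d_i = 1/(30.0) + 1/(-5.00) = -0.1667, so f = -6.00 cm.
Since f is negative, the thin lens is diverging.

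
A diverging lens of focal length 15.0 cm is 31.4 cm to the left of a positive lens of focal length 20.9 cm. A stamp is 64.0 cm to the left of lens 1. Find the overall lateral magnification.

f₁ = −15.0 cm (diverging).
Lens 1: 1/d_i1 = 1/(-15.0) − 1/(64.0) = -0.08229, so d_i1 = -12.15 cm; m₁ = −d_i1/d_o1 = +0.1898.
d_o2 = 31.4 − (-12.15) = 43.55 cm.
Lens 2: 1/d_i2 = 1/(20.9) − 1/(43.55) = 0.02488, so d_i2 = 40.19 cm; m₂ = −d_i2/d_o2 = -0.9227.
m = m₁·m₂ = (+0.1898)(-0.9227) = -0.175.

m = -0.175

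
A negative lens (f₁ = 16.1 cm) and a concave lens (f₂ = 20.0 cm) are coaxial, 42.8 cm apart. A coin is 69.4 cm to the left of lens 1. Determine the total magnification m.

m = +0.0496

f₁ = −16.1 cm (diverging).
Lens 1: 1/d_i1 = 1/(-16.1) − 1/(69.4) = -0.07652, so d_i1 = -13.07 cm; m₁ = −d_i1/d_o1 = +0.1883.
d_o2 = 42.8 − (-13.07) = 55.87 cm.
f₂ = −20.0 cm (diverging).
Lens 2: 1/d_i2 = 1/(-20.0) − 1/(55.87) = -0.06790, so d_i2 = -14.73 cm; m₂ = −d_i2/d_o2 = +0.2636.
m = m₁·m₂ = (+0.1883)(+0.2636) = +0.0496.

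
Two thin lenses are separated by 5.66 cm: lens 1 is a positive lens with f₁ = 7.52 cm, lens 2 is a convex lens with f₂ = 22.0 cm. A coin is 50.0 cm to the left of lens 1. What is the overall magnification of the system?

Lens 1: 1/d_i1 = 1/(7.52) − 1/(50.0) = 0.1130, so d_i1 = 8.851 cm; m₁ = −d_i1/d_o1 = -0.1770.
d_o2 = 5.66 − (8.851) = -3.191 cm (virtual object).
Lens 2: 1/d_i2 = 1/(22.0) − 1/(-3.191) = 0.3588, so d_i2 = 2.787 cm; m₂ = −d_i2/d_o2 = +0.8733.
m = m₁·m₂ = (-0.1770)(+0.8733) = -0.155.

m = -0.155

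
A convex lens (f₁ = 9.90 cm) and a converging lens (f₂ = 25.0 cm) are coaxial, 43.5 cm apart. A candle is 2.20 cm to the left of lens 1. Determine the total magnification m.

Lens 1: 1/d_i1 = 1/(9.90) − 1/(2.20) = -0.3535, so d_i1 = -2.829 cm; m₁ = −d_i1/d_o1 = +1.286.
d_o2 = 43.5 − (-2.829) = 46.33 cm.
Lens 2: 1/d_i2 = 1/(25.0) − 1/(46.33) = 0.01842, so d_i2 = 54.30 cm; m₂ = −d_i2/d_o2 = -1.172.
m = m₁·m₂ = (+1.286)(-1.172) = -1.51.

m = -1.51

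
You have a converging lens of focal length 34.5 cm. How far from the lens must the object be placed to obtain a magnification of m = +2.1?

18.1 cm

m = −d_i/d_o ⇒ d_i = −m·d_o.
1/f = 1/d_o + 1/d_i = 1/d_o − 1/(m·d_o) = (1 − 1/m)/d_o, so d_o = f(1 − 1/m) = (34.50)(1 − 1/(+2.1)) = 18.1 cm.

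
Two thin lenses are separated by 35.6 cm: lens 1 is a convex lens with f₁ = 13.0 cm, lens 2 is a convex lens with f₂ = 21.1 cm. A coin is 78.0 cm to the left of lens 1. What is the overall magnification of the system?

m = -3.84

Lens 1: 1/d_i1 = 1/(13.0) − 1/(78.0) = 0.06410, so d_i1 = 15.60 cm; m₁ = −d_i1/d_o1 = -0.2000.
d_o2 = 35.6 − (15.60) = 20.00 cm.
Lens 2: 1/d_i2 = 1/(21.1) − 1/(20.00) = -0.002607, so d_i2 = -383.6 cm; m₂ = −d_i2/d_o2 = +19.18.
m = m₁·m₂ = (-0.2000)(+19.18) = -3.84.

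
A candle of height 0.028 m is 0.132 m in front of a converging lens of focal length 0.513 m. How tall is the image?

0.0377 m

1/d_i = 1/f − 1/d_o = 1/(0.5130) − 1/(0.132) = -5.626, so d_i = -0.1777 m.
m = −d_i/d_o = +1.346.
|h_i| = |m|·h_o = 1.346 × 0.028 = 0.0377 m. The image is virtual, upright and enlarged, on the same side as the object.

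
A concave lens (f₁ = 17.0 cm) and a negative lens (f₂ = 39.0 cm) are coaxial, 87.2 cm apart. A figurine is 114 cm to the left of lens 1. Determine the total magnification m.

m = +0.0359

f₁ = −17.0 cm (diverging).
Lens 1: 1/d_i1 = 1/(-17.0) − 1/(114) = -0.06760, so d_i1 = -14.79 cm; m₁ = −d_i1/d_o1 = +0.1297.
d_o2 = 87.2 − (-14.79) = 102.0 cm.
f₂ = −39.0 cm (diverging).
Lens 2: 1/d_i2 = 1/(-39.0) − 1/(102.0) = -0.03544, so d_i2 = -28.21 cm; m₂ = −d_i2/d_o2 = +0.2766.
m = m₁·m₂ = (+0.1297)(+0.2766) = +0.0359.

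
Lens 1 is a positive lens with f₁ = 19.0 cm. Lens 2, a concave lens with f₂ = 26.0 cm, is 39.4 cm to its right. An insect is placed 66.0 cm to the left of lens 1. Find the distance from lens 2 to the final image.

8.54 cm

Lens 1: 1/d_i1 = 1/f₁ − 1/d_o1 = 1/(19.0) − 1/(66.0) = 0.03748, so d_i1 = 26.68 cm.
The intermediate image is 26.68 cm to the right of lens 1, which is 39.4 − (26.68) = 12.72 cm to the left of lens 2, so d_o2 = +12.72 cm.
Lens 2 is diverging, so f₂ = −26.0 cm.
Lens 2: 1/d_i2 = 1/f₂ − 1/d_o2 = 1/(-26.0) − 1/(12.72) = -0.1171, so d_i2 = -8.54 cm.
The final image is virtual, 8.54 cm to the left of lens 2 (overall magnification ≈ -0.27).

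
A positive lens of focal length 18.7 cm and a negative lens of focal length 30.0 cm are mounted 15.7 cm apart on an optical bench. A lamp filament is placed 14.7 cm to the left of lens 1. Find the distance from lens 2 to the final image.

22.1 cm

Lens 1: 1/d_i1 = 1/f₁ − 1/d_o1 = 1/(18.7) − 1/(14.7) = -0.01455, so d_i1 = -68.72 cm.
The intermediate image is 68.72 cm to the left of lens 1 (virtual), which is 15.7 − (-68.72) = 84.42 cm to the left of lens 2, so d_o2 = +84.42 cm.
Lens 2 is diverging, so f₂ = −30.0 cm.
Lens 2: 1/d_i2 = 1/f₂ − 1/d_o2 = 1/(-30.0) − 1/(84.42) = -0.04518, so d_i2 = -22.1 cm.
The final image is virtual, 22.1 cm to the left of lens 2 (overall magnification ≈ 1.2).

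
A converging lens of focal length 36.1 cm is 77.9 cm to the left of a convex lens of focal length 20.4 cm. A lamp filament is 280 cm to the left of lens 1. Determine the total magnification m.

m = +0.188

Lens 1: 1/d_i1 = 1/(36.1) − 1/(280) = 0.02413, so d_i1 = 41.44 cm; m₁ = −d_i1/d_o1 = -0.1480.
d_o2 = 77.9 − (41.44) = 36.46 cm.
Lens 2: 1/d_i2 = 1/(20.4) − 1/(36.46) = 0.02159, so d_i2 = 46.31 cm; m₂ = −d_i2/d_o2 = -1.270.
m = m₁·m₂ = (-0.1480)(-1.270) = +0.188.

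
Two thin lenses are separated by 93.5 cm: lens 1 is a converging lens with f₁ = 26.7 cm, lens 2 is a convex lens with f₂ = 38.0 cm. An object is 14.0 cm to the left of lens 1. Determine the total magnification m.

m = -0.941

Lens 1: 1/d_i1 = 1/(26.7) − 1/(14.0) = -0.03398, so d_i1 = -29.43 cm; m₁ = −d_i1/d_o1 = +2.102.
d_o2 = 93.5 − (-29.43) = 122.9 cm.
Lens 2: 1/d_i2 = 1/(38.0) − 1/(122.9) = 0.01818, so d_i2 = 55.01 cm; m₂ = −d_i2/d_o2 = -0.4476.
m = m₁·m₂ = (+2.102)(-0.4476) = -0.941.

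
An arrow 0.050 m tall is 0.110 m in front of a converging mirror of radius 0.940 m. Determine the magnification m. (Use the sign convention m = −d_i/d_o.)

f = R/2 = 0.940/2 = 0.4700 m.
1/d_i = 1/f − 1/d_o = 1/(0.4700) − 1/(0.110) = -6.963, so d_i = -0.1436 m.
m = −d_i/d_o = −(-0.1436)/(0.110) = +1.31.
The image is virtual, upright and enlarged, behind the mirror.

m = +1.31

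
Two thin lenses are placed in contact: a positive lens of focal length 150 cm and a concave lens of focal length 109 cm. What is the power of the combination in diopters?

P = -0.251 D

P₁ = 1/f₁ = 1/(1.50 m) = +0.6667 D; P₂ = 1/f₂ = 1/(-1.09 m) = -0.9174 D.
For thin lenses in contact, P = P₁ + P₂ = (+0.6667) + (-0.9174) = -0.251 D.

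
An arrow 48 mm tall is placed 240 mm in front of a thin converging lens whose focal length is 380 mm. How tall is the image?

1/d_i = 1/f − 1/d_o = 1/(380.0) − 1/(240) = -0.001535, so d_i = -651.4 mm.
m = −d_i/d_o = +2.714.
|h_i| = |m|·h_o = 2.714 × 48 = 130 mm. The image is virtual, upright and enlarged, on the same side as the object.

130 mm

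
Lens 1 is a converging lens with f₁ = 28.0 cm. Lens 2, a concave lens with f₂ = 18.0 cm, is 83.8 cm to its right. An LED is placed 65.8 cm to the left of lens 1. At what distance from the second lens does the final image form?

Lens 1: 1/d_i1 = 1/f₁ − 1/d_o1 = 1/(28.0) − 1/(65.8) = 0.02052, so d_i1 = 48.74 cm.
The intermediate image is 48.74 cm to the right of lens 1, which is 83.8 − (48.74) = 35.06 cm to the left of lens 2, so d_o2 = +35.06 cm.
Lens 2 is diverging, so f₂ = −18.0 cm.
Lens 2: 1/d_i2 = 1/f₂ − 1/d_o2 = 1/(-18.0) − 1/(35.06) = -0.08408, so d_i2 = -11.9 cm.
The final image is virtual, 11.9 cm to the left of lens 2 (overall magnification ≈ -0.25).

11.9 cm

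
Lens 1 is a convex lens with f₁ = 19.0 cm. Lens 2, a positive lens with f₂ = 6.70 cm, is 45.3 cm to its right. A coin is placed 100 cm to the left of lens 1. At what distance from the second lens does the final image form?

Lens 1: 1/d_i1 = 1/f₁ − 1/d_o1 = 1/(19.0) − 1/(100) = 0.04263, so d_i1 = 23.46 cm.
The intermediate image is 23.46 cm to the right of lens 1, which is 45.3 − (23.46) = 21.84 cm to the left of lens 2, so d_o2 = +21.84 cm.
Lens 2: 1/d_i2 = 1/f₂ − 1/d_o2 = 1/(6.70) − 1/(21.84) = 0.1035, so d_i2 = 9.66 cm.
The final image is real, 9.66 cm to the right of lens 2 (overall magnification ≈ 0.10).

9.66 cm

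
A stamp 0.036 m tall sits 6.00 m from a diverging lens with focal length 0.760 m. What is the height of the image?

For a diverging lens, f = -0.760 m.
1/d_i = 1/f − 1/d_o = 1/(-0.7600) − 1/(6.00) = -1.482, so d_i = -0.6746 m.
m = −d_i/d_o = +0.1124.
|h_i| = |m|·h_o = 0.1124 × 0.036 = 0.00405 m. The image is virtual, upright and reduced, on the same side as the object.

0.00405 m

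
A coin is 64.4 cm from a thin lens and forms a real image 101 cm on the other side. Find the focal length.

f = 39.3 cm (converging)

Real image ⇒ d_i = +101 cm.
1/f = 1/d_o + 1/d_i = 1/(64.4) + 1/(101) = 0.02543, so f = 39.3 cm.
Since f is positive, the thin lens is converging.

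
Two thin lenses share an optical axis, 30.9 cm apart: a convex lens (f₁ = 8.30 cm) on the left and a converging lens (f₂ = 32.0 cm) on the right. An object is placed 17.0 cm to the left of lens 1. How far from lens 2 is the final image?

27.1 cm

Lens 1: 1/d_i1 = 1/f₁ − 1/d_o1 = 1/(8.30) − 1/(17.0) = 0.06166, so d_i1 = 16.22 cm.
The intermediate image is 16.22 cm to the right of lens 1, which is 30.9 − (16.22) = 14.68 cm to the left of lens 2, so d_o2 = +14.68 cm.
Lens 2: 1/d_i2 = 1/f₂ − 1/d_o2 = 1/(32.0) − 1/(14.68) = -0.03687, so d_i2 = -27.1 cm.
The final image is virtual, 27.1 cm to the left of lens 2 (overall magnification ≈ -1.8).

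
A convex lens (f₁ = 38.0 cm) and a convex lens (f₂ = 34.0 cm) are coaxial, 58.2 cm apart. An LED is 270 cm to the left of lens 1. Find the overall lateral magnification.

m = -0.278

Lens 1: 1/d_i1 = 1/(38.0) − 1/(270) = 0.02261, so d_i1 = 44.22 cm; m₁ = −d_i1/d_o1 = -0.1638.
d_o2 = 58.2 − (44.22) = 13.98 cm.
Lens 2: 1/d_i2 = 1/(34.0) − 1/(13.98) = -0.04212, so d_i2 = -23.74 cm; m₂ = −d_i2/d_o2 = +1.698.
m = m₁·m₂ = (-0.1638)(+1.698) = -0.278.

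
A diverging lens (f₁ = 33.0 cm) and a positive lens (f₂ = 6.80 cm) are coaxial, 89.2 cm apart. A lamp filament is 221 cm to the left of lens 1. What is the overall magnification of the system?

f₁ = −33.0 cm (diverging).
Lens 1: 1/d_i1 = 1/(-33.0) − 1/(221) = -0.03483, so d_i1 = -28.71 cm; m₁ = −d_i1/d_o1 = +0.1299.
d_o2 = 89.2 − (-28.71) = 117.9 cm.
Lens 2: 1/d_i2 = 1/(6.80) − 1/(117.9) = 0.1386, so d_i2 = 7.216 cm; m₂ = −d_i2/d_o2 = -0.06121.
m = m₁·m₂ = (+0.1299)(-0.06121) = -0.00795.

m = -0.00795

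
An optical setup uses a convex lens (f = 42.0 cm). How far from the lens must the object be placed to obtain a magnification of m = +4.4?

m = −d_i/d_o ⇒ d_i = −m·d_o.
1/f = 1/d_o + 1/d_i = 1/d_o − 1/(m·d_o) = (1 − 1/m)/d_o, so d_o = f(1 − 1/m) = (42.00)(1 − 1/(+4.4)) = 32.5 cm.

32.5 cm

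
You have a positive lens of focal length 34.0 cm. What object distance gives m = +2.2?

18.5 cm

m = −d_i/d_o ⇒ d_i = −m·d_o.
1/f = 1/d_o + 1/d_i = 1/d_o − 1/(m·d_o) = (1 − 1/m)/d_o, so d_o = f(1 − 1/m) = (34.00)(1 − 1/(+2.2)) = 18.5 cm.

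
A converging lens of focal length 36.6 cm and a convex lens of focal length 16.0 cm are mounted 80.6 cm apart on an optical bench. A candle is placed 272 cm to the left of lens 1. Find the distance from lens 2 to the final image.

27.5 cm

Lens 1: 1/d_i1 = 1/f₁ − 1/d_o1 = 1/(36.6) − 1/(272) = 0.02365, so d_i1 = 42.29 cm.
The intermediate image is 42.29 cm to the right of lens 1, which is 80.6 − (42.29) = 38.31 cm to the left of lens 2, so d_o2 = +38.31 cm.
Lens 2: 1/d_i2 = 1/f₂ − 1/d_o2 = 1/(16.0) − 1/(38.31) = 0.03640, so d_i2 = 27.5 cm.
The final image is real, 27.5 cm to the right of lens 2 (overall magnification ≈ 0.11).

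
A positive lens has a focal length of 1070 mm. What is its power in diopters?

P = +0.935 D

f = 107 cm = 1.07 m.
P = 1/f = 1/(1.07 m) = +0.935 D.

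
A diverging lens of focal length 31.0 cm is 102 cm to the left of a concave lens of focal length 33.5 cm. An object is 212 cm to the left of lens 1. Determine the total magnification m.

m = +0.0263

f₁ = −31.0 cm (diverging).
Lens 1: 1/d_i1 = 1/(-31.0) − 1/(212) = -0.03698, so d_i1 = -27.05 cm; m₁ = −d_i1/d_o1 = +0.1276.
d_o2 = 102 − (-27.05) = 129.1 cm.
f₂ = −33.5 cm (diverging).
Lens 2: 1/d_i2 = 1/(-33.5) − 1/(129.1) = -0.03760, so d_i2 = -26.60 cm; m₂ = −d_i2/d_o2 = +0.2060.
m = m₁·m₂ = (+0.1276)(+0.2060) = +0.0263.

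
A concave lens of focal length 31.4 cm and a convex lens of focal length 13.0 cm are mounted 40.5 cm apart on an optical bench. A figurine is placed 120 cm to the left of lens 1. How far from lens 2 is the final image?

16.2 cm

Lens 1 is diverging, so f₁ = −31.4 cm.
Lens 1: 1/d_i1 = 1/f₁ − 1/d_o1 = 1/(-31.4) − 1/(120) = -0.04018, so d_i1 = -24.89 cm.
The intermediate image is 24.89 cm to the left of lens 1 (virtual), which is 40.5 − (-24.89) = 65.39 cm to the left of lens 2, so d_o2 = +65.39 cm.
Lens 2: 1/d_i2 = 1/f₂ − 1/d_o2 = 1/(13.0) − 1/(65.39) = 0.06163, so d_i2 = 16.2 cm.
The final image is real, 16.2 cm to the right of lens 2 (overall magnification ≈ -0.051).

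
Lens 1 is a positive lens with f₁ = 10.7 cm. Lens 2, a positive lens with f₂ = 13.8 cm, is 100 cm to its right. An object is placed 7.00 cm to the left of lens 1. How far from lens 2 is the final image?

Lens 1: 1/d_i1 = 1/f₁ − 1/d_o1 = 1/(10.7) − 1/(7.00) = -0.04940, so d_i1 = -20.24 cm.
The intermediate image is 20.24 cm to the left of lens 1 (virtual), which is 100 − (-20.24) = 120.2 cm to the left of lens 2, so d_o2 = +120.2 cm.
Lens 2: 1/d_i2 = 1/f₂ − 1/d_o2 = 1/(13.8) − 1/(120.2) = 0.06414, so d_i2 = 15.6 cm.
The final image is real, 15.6 cm to the right of lens 2 (overall magnification ≈ -0.37).

15.6 cm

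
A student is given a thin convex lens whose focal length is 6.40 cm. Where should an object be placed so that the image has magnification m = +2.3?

3.62 cm

m = −d_i/d_o ⇒ d_i = −m·d_o.
1/f = 1/d_o + 1/d_i = 1/d_o − 1/(m·d_o) = (1 − 1/m)/d_o, so d_o = f(1 − 1/m) = (6.400)(1 − 1/(+2.3)) = 3.62 cm.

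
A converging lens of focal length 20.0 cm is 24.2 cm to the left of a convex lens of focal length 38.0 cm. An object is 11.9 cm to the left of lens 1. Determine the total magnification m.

Lens 1: 1/d_i1 = 1/(20.0) − 1/(11.9) = -0.03403, so d_i1 = -29.38 cm; m₁ = −d_i1/d_o1 = +2.469.
d_o2 = 24.2 − (-29.38) = 53.58 cm.
Lens 2: 1/d_i2 = 1/(38.0) − 1/(53.58) = 0.007652, so d_i2 = 130.7 cm; m₂ = −d_i2/d_o2 = -2.439.
m = m₁·m₂ = (+2.469)(-2.439) = -6.02.

m = -6.02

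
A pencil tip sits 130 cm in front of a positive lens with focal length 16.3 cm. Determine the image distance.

Thin-lens equation: 1/v = 1/f − 1/u = 1/(16.30) − 1/(130) = 0.06135 − 0.007692 = 0.05366, so v = 18.6 cm.
The image is real, inverted and reduced, on the far side of the lens.

18.6 cm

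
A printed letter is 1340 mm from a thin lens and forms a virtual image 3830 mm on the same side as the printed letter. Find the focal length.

Virtual image ⇒ d_i = −3830 mm.
1/f = 1/d_o + 1/d_i = 1/(1340) + 1/(-3830) = 0.0004852, so f = 2060 mm.
Since f is positive, the thin lens is converging.

f = 2060 mm (converging)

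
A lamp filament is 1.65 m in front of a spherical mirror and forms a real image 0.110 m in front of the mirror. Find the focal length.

f = 0.103 m (concave)

Real image ⇒ d_i = +0.110 m.
1/f = 1/d_o + 1/d_i = 1/(1.65) + 1/(0.110) = 9.697, so f = 0.103 m.
Since f is positive, the spherical mirror is concave.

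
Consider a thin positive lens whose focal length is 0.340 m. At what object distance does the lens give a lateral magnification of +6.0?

m = −d_i/d_o ⇒ d_i = −m·d_o.
1/f = 1/d_o + 1/d_i = 1/d_o − 1/(m·d_o) = (1 − 1/m)/d_o, so d_o = f(1 − 1/m) = (0.3400)(1 − 1/(+6.0)) = 0.283 m.

0.283 m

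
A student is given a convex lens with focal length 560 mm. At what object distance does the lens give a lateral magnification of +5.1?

450 mm

m = −d_i/d_o ⇒ d_i = −m·d_o.
1/f = 1/d_o + 1/d_i = 1/d_o − 1/(m·d_o) = (1 − 1/m)/d_o, so d_o = f(1 − 1/m) = (560.0)(1 − 1/(+5.1)) = 450 mm.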